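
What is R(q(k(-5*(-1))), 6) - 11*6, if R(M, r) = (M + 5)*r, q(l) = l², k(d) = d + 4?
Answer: 450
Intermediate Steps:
k(d) = 4 + d
R(M, r) = r*(5 + M) (R(M, r) = (5 + M)*r = r*(5 + M))
R(q(k(-5*(-1))), 6) - 11*6 = 6*(5 + (4 - 5*(-1))²) - 11*6 = 6*(5 + (4 + 5)²) - 66 = 6*(5 + 9²) - 66 = 6*(5 + 81) - 66 = 6*86 - 66 = 516 - 66 = 450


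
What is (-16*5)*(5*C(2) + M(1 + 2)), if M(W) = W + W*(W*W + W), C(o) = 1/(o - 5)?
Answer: -8960/3 ≈ -2986.7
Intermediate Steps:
C(o) = 1/(-5 + o)
M(W) = W + W*(W + W**2) (M(W) = W + W*(W**2 + W) = W + W*(W + W**2))
(-16*5)*(5*C(2) + M(1 + 2)) = (-16*5)*(5/(-5 + 2) + (1 + 2)*(1 + (1 + 2) + (1 + 2)**2)) = -80*(5/(-3) + 3*(1 + 3 + 3**2)) = -80*(5*(-1/3) + 3*(1 + 3 + 9)) = -80*(-5/3 + 3*13) = -80*(-5/3 + 39) = -80*112/3 = -8960/3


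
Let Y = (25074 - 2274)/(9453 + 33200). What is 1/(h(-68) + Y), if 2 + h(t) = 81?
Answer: 42653/3392387 ≈ 0.012573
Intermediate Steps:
h(t) = 79 (h(t) = -2 + 81 = 79)
Y = 22800/42653 ≈ 0.53455
1/(h(-68) + Y) = 1/(79 + 22800/42653) = 1/(3392387/42653) = 42653/3392387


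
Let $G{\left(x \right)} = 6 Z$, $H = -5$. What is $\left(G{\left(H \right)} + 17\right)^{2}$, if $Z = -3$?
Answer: $1$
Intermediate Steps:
$G{\left(x \right)} = -18$ ($G{\left(x \right)} = 6 \left(-3\right) = -18$)
$\left(G{\left(H \right)} + 17\right)^{2} = \left(-18 + 17\right)^{2} = \left(-1\right)^{2} = 1$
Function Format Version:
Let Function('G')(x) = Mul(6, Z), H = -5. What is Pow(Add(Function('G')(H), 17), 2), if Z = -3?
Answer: 1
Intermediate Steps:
Function('G')(x) = -18 (Function('G')(x) = Mul(6, -3) = -18)
Pow(Add(Function('G')(H), 17), 2) = Pow(Add(-18, 17), 2) = Pow(-1, 2) = 1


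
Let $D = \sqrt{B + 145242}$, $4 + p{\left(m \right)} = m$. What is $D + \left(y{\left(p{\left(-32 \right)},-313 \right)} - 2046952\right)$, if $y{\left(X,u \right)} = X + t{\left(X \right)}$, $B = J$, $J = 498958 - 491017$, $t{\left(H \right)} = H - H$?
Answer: $-2046988 + \sqrt{153183} \approx -2.0466 \cdot 10^{6}$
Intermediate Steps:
$p{\left(m \right)} = -4 + m$
$t{\left(H \right)} = 0$
$J = 7941$ ($J = 498958 - 491017 = 7941$)
$B = 7941$
$y{\left(X,u \right)} = X$ ($y{\left(X,u \right)} = X + 0 = X$)
$D = \sqrt{153183}$ ($D = \sqrt{7941 + 145242} = \sqrt{153183} \approx 391.39$)
$D + \left(y{\left(p{\left(-32 \right)},-313 \right)} - 2046952\right) = \sqrt{153183} - 2046988 = -2046988 + \sqrt{153183}$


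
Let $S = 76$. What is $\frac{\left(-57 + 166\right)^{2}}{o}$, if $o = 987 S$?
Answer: $\frac{11881}{75012} \approx 0.15839$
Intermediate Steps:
$o = 75012$ ($o = 987 \cdot 76 = 75012$)
$\frac{\left(-57 + 166\right)^{2}}{o} = \frac{\left(-57 + 166\right)^{2}}{75012} = 109^{2} \cdot \frac{1}{75012} = 11881 \cdot \frac{1}{75012} = \frac{11881}{75012}$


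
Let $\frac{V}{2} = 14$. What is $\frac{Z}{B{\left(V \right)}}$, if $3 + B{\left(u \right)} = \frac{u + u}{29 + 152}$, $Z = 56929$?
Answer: $- \frac{10304149}{487} \approx -21158.0$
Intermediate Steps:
$V = 28$ ($V = 2 \cdot 14 = 28$)
$B{\left(u \right)} = -3 + \frac{2 u}{181}$ ($B{\left(u \right)} = -3 + \frac{u + u}{29 + 152} = -3 + \frac{2 u}{181}$)
$\frac{Z}{B{\left(V \right)}} = \frac{56929}{-3 + \frac{2}{181} \cdot 28} = \frac{56929}{-3 + \frac{56}{181}} = \frac{56929}{- \frac{487}{181}} = 56929 \left(- \frac{181}{487}\right) = - \frac{10304149}{487}$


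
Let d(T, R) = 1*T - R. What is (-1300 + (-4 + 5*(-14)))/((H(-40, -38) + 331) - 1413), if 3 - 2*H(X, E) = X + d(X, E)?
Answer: 2748/2119 ≈ 1.2968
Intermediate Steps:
d(T, R) = T - R
H(X, E) = 3/2 + E/2 - X (H(X, E) = 3/2 - (X + (X - E))/2 = 3/2 - (-E + 2*X)/2 = 3/2 + (E/2 - X) = 3/2 + E/2 - X)
(-1300 + (-4 + 5*(-14)))/((H(-40, -38) + 331) - 1413) = (-1300 + (-4 + 5*(-14)))/(((3/2 + (½)*(-38) - 1*(-40)) + 331) - 1413) = (-1300 + (-4 - 70))/(((3/2 - 19 + 40) + 331) - 1413) = (-1300 - 74)/((45/2 + 331) - 1413) = -1374/(707/2 - 1413) = -1374/(-2119/2) = -1374*(-2/2119) = 2748/2119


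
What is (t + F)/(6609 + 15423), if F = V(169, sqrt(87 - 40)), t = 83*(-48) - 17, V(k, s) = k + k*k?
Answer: 8243/7344 ≈ 1.1224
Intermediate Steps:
V(k, s) = k + k**2
t = -4001 (t = -3984 - 17 = -4001)
F = 28730 (F = 169*(1 + 169) = 169*170 = 28730)
(t + F)/(6609 + 15423) = (-4001 + 28730)/(6609 + 15423) = 24729/22032 = 24729*(1/22032) = 8243/7344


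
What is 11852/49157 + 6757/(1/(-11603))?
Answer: -3853981098095/49157 ≈ -7.8401e+7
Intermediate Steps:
11852/49157 + 6757/(1/(-11603)) = 11852*(1/49157) + 6757/(-1/11603) = 11852/49157 + 6757*(-11603) = 11852/49157 - 78401471 = -3853981098095/49157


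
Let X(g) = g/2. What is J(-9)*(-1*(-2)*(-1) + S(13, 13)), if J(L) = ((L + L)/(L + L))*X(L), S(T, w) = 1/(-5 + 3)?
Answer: 45/4 ≈ 11.250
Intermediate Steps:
X(g) = g/2 (X(g) = g*(½) = g/2)
S(T, w) = -½ (S(T, w) = 1/(-2) = -½)
J(L) = L/2 (J(L) = ((L + L)/(L + L))*(L/2) = ((2*L)/((2*L)))*(L/2) = ((2*L)*(1/(2*L)))*(L/2) = 1*(L/2) = L/2)
J(-9)*(-1*(-2)*(-1) + S(13, 13)) = ((½)*(-9))*(-1*(-2)*(-1) - ½) = -9*(2*(-1) - ½)/2 = -9*(-2 - ½)/2 = -9/2*(-5/2) = 45/4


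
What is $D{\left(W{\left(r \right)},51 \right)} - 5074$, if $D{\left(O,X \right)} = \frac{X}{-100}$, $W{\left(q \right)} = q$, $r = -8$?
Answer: $- \frac{507451}{100} \approx -5074.5$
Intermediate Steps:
$D{\left(O,X \right)} = - \frac{X}{100}$ ($D{\left(O,X \right)} = X \left(- \frac{1}{100}\right) = - \frac{X}{100}$)
$D{\left(W{\left(r \right)},51 \right)} - 5074 = \left(- \frac{1}{100}\right) 51 - 5074 = - \frac{51}{100} - 5074 = - \frac{507451}{100}$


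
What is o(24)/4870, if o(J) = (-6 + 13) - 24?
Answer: -17/4870 ≈ -0.0034908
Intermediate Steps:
o(J) = -17 (o(J) = 7 - 24 = -17)
o(24)/4870 = -17/4870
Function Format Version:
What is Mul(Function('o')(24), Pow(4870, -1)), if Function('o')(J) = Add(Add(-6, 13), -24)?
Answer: Rational(-17, 4870) ≈ -0.0034908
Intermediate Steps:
Function('o')(J) = -17 (Function('o')(J) = Add(7, -24) = -17)
Mul(Function('o')(24), Pow(4870, -1)) = Mul(-17, Pow(4870, -1)) = Mul(-17, Rational(1, 4870)) = Rational(-17, 4870)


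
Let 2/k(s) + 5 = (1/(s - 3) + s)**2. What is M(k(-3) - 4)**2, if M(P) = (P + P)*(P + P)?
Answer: 2891414573056/1073283121 ≈ 2694.0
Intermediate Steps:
k(s) = 2/(-5 + (s + 1/(-3 + s))**2) (k(s) = 2/(-5 + (1/(s - 3) + s)**2) = 2/(-5 + (1/(-3 + s) + s)**2) = 2/(-5 + (s + 1/(-3 + s))**2))
M(P) = 4*P**2 (M(P) = (2*P)*(2*P) = 4*P**2)
M(k(-3) - 4)**2 = (4*(-2*(-3 - 3)**2/(-(1 + (-3)**2 - 3*(-3))**2 + 5*(-3 - 3)**2) - 4)**2)**2 = (4*(-2*(-6)**2/(-(1 + 9 + 9)**2 + 5*(-6)**2) - 4)**2)**2 = (4*(-2*36/(-1*19**2 + 5*36) - 4)**2)**2 = (4*(-2*36/(-1*361 + 180) - 4)**2)**2 = (4*(-2*36/(-361 + 180) - 4)**2)**2 = (4*(-2*36/(-181) - 4)**2)**2 = (4*(-2*36*(-1/181) - 4)**2)**2 = (4*(72/181 - 4)**2)**2 = (4*(-652/181)**2)**2 = (4*(425104/32761))**2 = (1700416/32761)**2 = 2891414573056/1073283121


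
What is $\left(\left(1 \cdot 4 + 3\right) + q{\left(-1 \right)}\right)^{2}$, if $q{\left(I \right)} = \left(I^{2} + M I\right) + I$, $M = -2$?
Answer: $81$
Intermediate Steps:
$q{\left(I \right)} = I^{2} - I$ ($q{\left(I \right)} = \left(I^{2} - 2 I\right) + I = I^{2} - I$)
$\left(\left(1 \cdot 4 + 3\right) + q{\left(-1 \right)}\right)^{2} = \left(\left(1 \cdot 4 + 3\right) - \left(-1 - 1\right)\right)^{2} = \left(\left(4 + 3\right) - -2\right)^{2} = \left(7 + 2\right)^{2} = 9^{2} = 81$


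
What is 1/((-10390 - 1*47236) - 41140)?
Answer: -1/98766 ≈ -1.0125e-5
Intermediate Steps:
1/((-10390 - 1*47236) - 41140) = 1/((-10390 - 47236) - 41140) = 1/(-57626 - 41140) = 1/(-98766) = -1/98766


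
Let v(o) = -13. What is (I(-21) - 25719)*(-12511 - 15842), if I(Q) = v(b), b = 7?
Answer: 729579396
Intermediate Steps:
I(Q) = -13
(I(-21) - 25719)*(-12511 - 15842) = (-13 - 25719)*(-12511 - 15842) = -25732*(-28353) = 729579396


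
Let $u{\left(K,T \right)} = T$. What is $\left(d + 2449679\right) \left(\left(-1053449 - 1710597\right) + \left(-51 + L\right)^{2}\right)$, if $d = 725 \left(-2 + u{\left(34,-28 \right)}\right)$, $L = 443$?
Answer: $-6337822158878$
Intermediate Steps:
$d = -21750$ ($d = 725 \left(-2 - 28\right) = 725 \left(-30\right) = -21750$)
$\left(d + 2449679\right) \left(\left(-1053449 - 1710597\right) + \left(-51 + L\right)^{2}\right) = \left(-21750 + 2449679\right) \left(\left(-1053449 - 1710597\right) + \left(-51 + 443\right)^{2}\right) = 2427929 \left(-2764046 + 392^{2}\right) = 2427929 \left(-2764046 + 153664\right) = 2427929 \left(-2610382\right) = -6337822158878$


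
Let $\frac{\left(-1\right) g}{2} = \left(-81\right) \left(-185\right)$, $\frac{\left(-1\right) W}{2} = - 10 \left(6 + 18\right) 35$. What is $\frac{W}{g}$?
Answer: $- \frac{560}{999} \approx -0.56056$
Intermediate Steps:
$W = 16800$ ($W = - 2 - 10 \left(6 + 18\right) 35 = - 2 \left(-10\right) 24 \cdot 35 = - 2 \left(\left(-240\right) 35\right) = \left(-2\right) \left(-8400\right) = 16800$)
$g = -29970$ ($g = - 2 \left(\left(-81\right) \left(-185\right)\right) = \left(-2\right) 14985 = -29970$)
$\frac{W}{g} = \frac{16800}{-29970} = 16800 \left(- \frac{1}{29970}\right) = - \frac{560}{999}$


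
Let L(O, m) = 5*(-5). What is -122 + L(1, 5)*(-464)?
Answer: 11478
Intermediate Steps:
L(O, m) = -25
-122 + L(1, 5)*(-464) = -122 - 25*(-464) = -122 + 11600 = 11478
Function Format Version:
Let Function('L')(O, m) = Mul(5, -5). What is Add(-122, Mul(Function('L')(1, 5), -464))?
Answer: 11478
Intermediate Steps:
Function('L')(O, m) = -25
Add(-122, Mul(Function('L')(1, 5), -464)) = Add(-122, Mul(-25, -464)) = Add(-122, 11600) = 11478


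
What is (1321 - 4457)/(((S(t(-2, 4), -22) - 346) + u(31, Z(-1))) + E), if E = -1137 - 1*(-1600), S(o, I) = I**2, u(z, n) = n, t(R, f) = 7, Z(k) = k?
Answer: -392/75 ≈ -5.2267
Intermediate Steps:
E = 463 (E = -1137 + 1600 = 463)
(1321 - 4457)/(((S(t(-2, 4), -22) - 346) + u(31, Z(-1))) + E) = (1321 - 4457)/((((-22)**2 - 346) - 1) + 463) = -3136/(((484 - 346) - 1) + 463) = -3136/((138 - 1) + 463) = -3136/(137 + 463) = -3136/600 = -3136*1/600 = -392/75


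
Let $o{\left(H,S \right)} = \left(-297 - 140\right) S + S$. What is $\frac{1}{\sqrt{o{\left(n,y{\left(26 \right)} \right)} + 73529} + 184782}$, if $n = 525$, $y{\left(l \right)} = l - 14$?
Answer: $\frac{184782}{34144319227} - \frac{\sqrt{68297}}{34144319227} \approx 5.4041 \cdot 10^{-6}$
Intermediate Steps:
$y{\left(l \right)} = -14 + l$
$o{\left(H,S \right)} = - 436 S$ ($o{\left(H,S \right)} = - 437 S + S = - 436 S$)
$\frac{1}{\sqrt{o{\left(n,y{\left(26 \right)} \right)} + 73529} + 184782} = \frac{1}{\sqrt{- 436 \left(-14 + 26\right) + 73529} + 184782} = \frac{1}{\sqrt{\left(-436\right) 12 + 73529} + 184782} = \frac{1}{\sqrt{-5232 + 73529} + 184782} = \frac{1}{\sqrt{68297} + 184782} = \frac{1}{184782 + \sqrt{68297}}$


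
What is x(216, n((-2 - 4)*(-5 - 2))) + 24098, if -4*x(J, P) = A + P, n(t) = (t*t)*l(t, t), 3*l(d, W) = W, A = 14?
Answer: 35841/2 ≈ 17921.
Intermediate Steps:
l(d, W) = W/3
n(t) = t**3/3 (n(t) = (t*t)*(t/3) = t**2*(t/3) = t**3/3)
x(J, P) = -7/2 - P/4 (x(J, P) = -(14 + P)/4 = -7/2 - P/4)
x(216, n((-2 - 4)*(-5 - 2))) + 24098 = (-7/2 - ((-2 - 4)*(-5 - 2))**3/12) + 24098 = (-7/2 - (-6*(-7))**3/12) + 24098 = (-7/2 - 42**3/12) + 24098 = (-7/2 - 74088/12) + 24098 = (-7/2 - 1/4*24696) + 24098 = (-7/2 - 6174) + 24098 = -12355/2 + 24098 = 35841/2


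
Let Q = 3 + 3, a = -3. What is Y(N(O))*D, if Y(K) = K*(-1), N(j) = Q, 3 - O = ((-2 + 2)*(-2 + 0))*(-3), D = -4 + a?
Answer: 42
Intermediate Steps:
D = -7 (D = -4 - 3 = -7)
O = 3 (O = 3 - (-2 + 2)*(-2 + 0)*(-3) = 3 - 0*(-2)*(-3) = 3 - 0*(-3) = 3 - 1*0 = 3 + 0 = 3)
Q = 6
N(j) = 6
Y(K) = -K
Y(N(O))*D = -1*6*(-7) = -6*(-7) = 42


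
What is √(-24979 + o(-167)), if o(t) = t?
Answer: 3*I*√2794 ≈ 158.57*I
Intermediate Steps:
√(-24979 + o(-167)) = √(-24979 - 167) = √(-25146) = 3*I*√2794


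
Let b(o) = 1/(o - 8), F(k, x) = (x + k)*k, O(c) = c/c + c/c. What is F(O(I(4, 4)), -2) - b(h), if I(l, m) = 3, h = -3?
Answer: 1/11 ≈ 0.090909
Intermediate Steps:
O(c) = 2 (O(c) = 1 + 1 = 2)
F(k, x) = k*(k + x) (F(k, x) = (k + x)*k = k*(k + x))
b(o) = 1/(-8 + o)
F(O(I(4, 4)), -2) - b(h) = 2*(2 - 2) - 1/(-8 - 3) = 2*0 - 1/(-11) = 0 - 1*(-1/11) = 0 + 1/11 = 1/11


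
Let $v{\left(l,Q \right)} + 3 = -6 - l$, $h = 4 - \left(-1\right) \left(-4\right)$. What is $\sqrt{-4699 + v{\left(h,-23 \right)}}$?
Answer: $2 i \sqrt{1177} \approx 68.615 i$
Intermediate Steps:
$h = 0$ ($h = 4 - 4 = 0$)
$v{\left(l,Q \right)} = -9 - l$ ($v{\left(l,Q \right)} = -3 - \left(6 + l\right) = -9 - l$)
$\sqrt{-4699 + v{\left(h,-23 \right)}} = \sqrt{-4699 - 9} = \sqrt{-4708} = 2 i \sqrt{1177}$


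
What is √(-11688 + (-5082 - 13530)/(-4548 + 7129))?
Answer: 2*I*√19477090635/2581 ≈ 108.14*I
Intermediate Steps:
√(-11688 + (-5082 - 13530)/(-4548 + 7129)) = √(-11688 - 18612/2581) = √(-30185340/2581) = 2*I*√19477090635/2581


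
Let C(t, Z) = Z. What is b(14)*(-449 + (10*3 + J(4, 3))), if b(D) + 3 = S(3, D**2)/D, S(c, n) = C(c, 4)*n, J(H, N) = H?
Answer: -21995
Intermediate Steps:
S(c, n) = 4*n
b(D) = -3 + 4*D (b(D) = -3 + (4*D**2)/D = -3 + 4*D)
b(14)*(-449 + (10*3 + J(4, 3))) = (-3 + 4*14)*(-449 + (10*3 + 4)) = (-3 + 56)*(-449 + (30 + 4)) = 53*(-449 + 34) = 53*(-415) = -21995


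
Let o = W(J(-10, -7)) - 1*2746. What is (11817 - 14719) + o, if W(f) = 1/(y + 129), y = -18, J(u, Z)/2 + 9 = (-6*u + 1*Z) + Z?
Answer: -626927/111 ≈ -5648.0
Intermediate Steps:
J(u, Z) = -18 - 12*u + 4*Z (J(u, Z) = -18 + 2*((-6*u + 1*Z) + Z) = -18 + 2*((-6*u + Z) + Z) = -18 + 2*((Z - 6*u) + Z) = -18 + 2*(-6*u + 2*Z) = -18 + (-12*u + 4*Z) = -18 - 12*u + 4*Z)
W(f) = 1/111 (W(f) = 1/(-18 + 129) = 1/111)
o = -304805/111 (o = 1/111 - 1*2746 = 1/111 - 2746 = -304805/111 ≈ -2746.0)
(11817 - 14719) + o = (11817 - 14719) - 304805/111 = -2902 - 304805/111 = -626927/111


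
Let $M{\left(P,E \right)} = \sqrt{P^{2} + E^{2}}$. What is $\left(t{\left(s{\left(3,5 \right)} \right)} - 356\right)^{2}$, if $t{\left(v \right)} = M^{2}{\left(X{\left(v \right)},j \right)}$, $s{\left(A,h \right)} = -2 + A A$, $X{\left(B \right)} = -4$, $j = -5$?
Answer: $99225$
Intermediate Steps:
$M{\left(P,E \right)} = \sqrt{E^{2} + P^{2}}$
$s{\left(A,h \right)} = -2 + A^{2}$
$t{\left(v \right)} = 41$ ($t{\left(v \right)} = \left(\sqrt{\left(-5\right)^{2} + \left(-4\right)^{2}}\right)^{2} = \left(\sqrt{25 + 16}\right)^{2} = \left(\sqrt{41}\right)^{2} = 41$)
$\left(t{\left(s{\left(3,5 \right)} \right)} - 356\right)^{2} = \left(41 - 356\right)^{2} = \left(-315\right)^{2} = 99225$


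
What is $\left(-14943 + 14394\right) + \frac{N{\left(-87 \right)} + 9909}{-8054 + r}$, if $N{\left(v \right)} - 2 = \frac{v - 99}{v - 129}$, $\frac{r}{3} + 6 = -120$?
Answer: $- \frac{167006875}{303552} \approx -550.18$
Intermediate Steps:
$r = -378$ ($r = -18 + 3 \left(-120\right) = -18 - 360 = -378$)
$N{\left(v \right)} = 2 + \frac{-99 + v}{-129 + v}$ ($N{\left(v \right)} = 2 + \frac{v - 99}{v - 129} = 2 + \frac{-99 + v}{-129 + v}$)
$\left(-14943 + 14394\right) + \frac{N{\left(-87 \right)} + 9909}{-8054 + r} = \left(-14943 + 14394\right) + \frac{\frac{3 \left(-119 - 87\right)}{-129 - 87} + 9909}{-8054 - 378} = -549 + \frac{3 \frac{1}{-216} \left(-206\right) + 9909}{-8432} = -549 + \left(3 \left(- \frac{1}{216}\right) \left(-206\right) + 9909\right) \left(- \frac{1}{8432}\right) = -549 + \left(\frac{103}{36} + 9909\right) \left(- \frac{1}{8432}\right) = -549 + \frac{356827}{36} \left(- \frac{1}{8432}\right) = -549 - \frac{356827}{303552} = - \frac{167006875}{303552}$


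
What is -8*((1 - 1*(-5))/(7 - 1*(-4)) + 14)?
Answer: -1280/11 ≈ -116.36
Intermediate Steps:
-8*((1 - 1*(-5))/(7 - 1*(-4)) + 14) = -8*((1 + 5)/(7 + 4) + 14) = -8*(6/11 + 14) = -8*160/11 = -1280/11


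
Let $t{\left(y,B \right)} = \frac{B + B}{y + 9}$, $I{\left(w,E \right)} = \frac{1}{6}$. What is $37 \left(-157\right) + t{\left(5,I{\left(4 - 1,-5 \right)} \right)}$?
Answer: $- \frac{243977}{42} \approx -5809.0$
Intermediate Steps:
$I{\left(w,E \right)} = \frac{1}{6}$
$t{\left(y,B \right)} = \frac{2 B}{9 + y}$
$37 \left(-157\right) + t{\left(5,I{\left(4 - 1,-5 \right)} \right)} = 37 \left(-157\right) + 2 \cdot \frac{1}{6} \frac{1}{9 + 5} = -5809 + 2 \cdot \frac{1}{6} \cdot \frac{1}{14} = -5809 + \frac{1}{42} = - \frac{243977}{42}$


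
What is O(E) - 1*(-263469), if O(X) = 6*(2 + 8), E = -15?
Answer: 263529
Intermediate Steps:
O(X) = 60 (O(X) = 6*10 = 60)
O(E) - 1*(-263469) = 60 - 1*(-263469) = 60 + 263469 = 263529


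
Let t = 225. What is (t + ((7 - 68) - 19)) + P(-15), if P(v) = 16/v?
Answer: 2159/15 ≈ 143.93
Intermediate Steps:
(t + ((7 - 68) - 19)) + P(-15) = (225 + ((7 - 68) - 19)) + 16/(-15) = (225 + (-61 - 19)) + 16*(-1/15) = (225 - 80) - 16/15 = 145 - 16/15 = 2159/15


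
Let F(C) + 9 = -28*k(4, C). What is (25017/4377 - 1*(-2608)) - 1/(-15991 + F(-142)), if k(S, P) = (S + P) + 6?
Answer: 46920210403/17951536 ≈ 2613.7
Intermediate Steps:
k(S, P) = 6 + P + S (k(S, P) = (P + S) + 6 = 6 + P + S)
F(C) = -289 - 28*C (F(C) = -9 - 28*(6 + C + 4) = -9 - 28*(10 + C) = -9 + (-280 - 28*C) = -289 - 28*C)
(25017/4377 - 1*(-2608)) - 1/(-15991 + F(-142)) = (25017/4377 - 1*(-2608)) - 1/(-15991 + (-289 - 28*(-142))) = (25017*(1/4377) + 2608) - 1/(-15991 + (-289 + 3976)) = (8339/1459 + 2608) - 1/(-15991 + 3687) = 3813411/1459 - 1/(-12304) = 3813411/1459 - 1*(-1/12304) = 3813411/1459 + 1/12304 = 46920210403/17951536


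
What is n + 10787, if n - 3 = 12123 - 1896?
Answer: 21017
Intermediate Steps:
n = 10230 (n = 3 + (12123 - 1896) = 3 + 10227 = 10230)
n + 10787 = 10230 + 10787 = 21017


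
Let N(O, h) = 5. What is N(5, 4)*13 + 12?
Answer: 77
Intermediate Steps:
N(5, 4)*13 + 12 = 5*13 + 12 = 65 + 12 = 77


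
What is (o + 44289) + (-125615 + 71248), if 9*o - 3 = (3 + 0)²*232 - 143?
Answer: -88754/9 ≈ -9861.6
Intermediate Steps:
o = 1948/9 (o = ⅓ + ((3 + 0)²*232 - 143)/9 = ⅓ + (3²*232 - 143)/9 = ⅓ + (9*232 - 143)/9 = ⅓ + (2088 - 143)/9 = ⅓ + (⅑)*1945 = ⅓ + 1945/9 = 1948/9 ≈ 216.44)
(o + 44289) + (-125615 + 71248) = (1948/9 + 44289) + (-125615 + 71248) = 400549/9 - 54367 = -88754/9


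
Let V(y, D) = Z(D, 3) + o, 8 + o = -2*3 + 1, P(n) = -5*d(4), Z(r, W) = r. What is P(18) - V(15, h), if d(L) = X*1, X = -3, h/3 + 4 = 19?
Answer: -17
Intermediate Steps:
h = 45 (h = -12 + 3*19 = -12 + 57 = 45)
d(L) = -3 (d(L) = -3*1 = -3)
P(n) = 15 (P(n) = -5*(-3) = 15)
o = -13 (o = -8 + (-2*3 + 1) = -8 + (-6 + 1) = -8 - 5 = -13)
V(y, D) = -13 + D (V(y, D) = D - 13 = -13 + D)
P(18) - V(15, h) = 15 - (-13 + 45) = 15 - 1*32 = 15 - 32 = -17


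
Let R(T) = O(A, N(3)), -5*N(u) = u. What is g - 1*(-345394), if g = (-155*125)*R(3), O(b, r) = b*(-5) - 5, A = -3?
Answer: 151644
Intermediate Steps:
N(u) = -u/5
O(b, r) = -5 - 5*b (O(b, r) = -5*b - 5 = -5 - 5*b)
R(T) = 10 (R(T) = -5 - 5*(-3) = -5 + 15 = 10)
g = -193750 (g = -155*125*10 = -19375*10 = -193750)
g - 1*(-345394) = -193750 - 1*(-345394) = -193750 + 345394 = 151644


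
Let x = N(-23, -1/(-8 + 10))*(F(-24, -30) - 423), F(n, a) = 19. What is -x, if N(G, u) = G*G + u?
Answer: 213514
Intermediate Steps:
N(G, u) = u + G² (N(G, u) = G² + u = u + G²)
x = -213514 (x = (-1/(-8 + 10) + (-23)²)*(19 - 423) = (-1/2 + 529)*(-404) = (-1*½ + 529)*(-404) = (-½ + 529)*(-404) = (1057/2)*(-404) = -213514)
-x = -1*(-213514) = 213514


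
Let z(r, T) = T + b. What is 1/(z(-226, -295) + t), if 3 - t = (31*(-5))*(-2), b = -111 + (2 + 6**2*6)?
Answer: -1/495 ≈ -0.0020202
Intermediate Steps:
b = 107 (b = -111 + (2 + 36*6) = -111 + (2 + 216) = -111 + 218 = 107)
t = -307 (t = 3 - 31*(-5)*(-2) = 3 - (-155)*(-2) = 3 - 1*310 = 3 - 310 = -307)
z(r, T) = 107 + T (z(r, T) = T + 107 = 107 + T)
1/(z(-226, -295) + t) = 1/((107 - 295) - 307) = 1/(-188 - 307) = 1/(-495) = -1/495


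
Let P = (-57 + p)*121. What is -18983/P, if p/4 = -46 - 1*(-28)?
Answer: 18983/15609 ≈ 1.2162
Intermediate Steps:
p = -72 (p = 4*(-46 - 1*(-28)) = 4*(-46 + 28) = 4*(-18) = -72)
P = -15609 (P = (-57 - 72)*121 = -129*121 = -15609)
-18983/P = -18983/(-15609) = -18983*(-1/15609) = 18983/15609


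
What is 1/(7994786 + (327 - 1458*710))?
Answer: 1/6959933 ≈ 1.4368e-7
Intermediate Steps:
1/(7994786 + (327 - 1458*710)) = 1/(7994786 + (327 - 1035180)) = 1/(7994786 - 1034853) = 1/6959933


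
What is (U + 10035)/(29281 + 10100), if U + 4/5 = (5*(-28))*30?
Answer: 29171/196905 ≈ 0.14815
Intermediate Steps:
U = -21004/5 (U = -⅘ + (5*(-28))*30 = -⅘ - 140*30 = -⅘ - 4200 = -21004/5 ≈ -4200.8)
(U + 10035)/(29281 + 10100) = (-21004/5 + 10035)/(29281 + 10100) = (29171/5)/39381 = (29171/5)*(1/39381) = 29171/196905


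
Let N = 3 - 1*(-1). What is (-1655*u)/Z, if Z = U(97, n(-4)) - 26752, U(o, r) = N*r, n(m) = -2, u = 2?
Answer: 331/2676 ≈ 0.12369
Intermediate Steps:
N = 4 (N = 3 + 1 = 4)
U(o, r) = 4*r
Z = -26760 (Z = 4*(-2) - 26752 = -8 - 26752 = -26760)
(-1655*u)/Z = -1655*2/(-26760) = -3310*(-1/26760) = 331/2676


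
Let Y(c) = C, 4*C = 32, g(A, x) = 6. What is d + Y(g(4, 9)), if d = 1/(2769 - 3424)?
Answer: 5239/655 ≈ 7.9985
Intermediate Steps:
C = 8 (C = (¼)*32 = 8)
Y(c) = 8
d = -1/655 (d = 1/(-655) = -1/655 ≈ -0.0015267)
d + Y(g(4, 9)) = -1/655 + 8 = 5239/655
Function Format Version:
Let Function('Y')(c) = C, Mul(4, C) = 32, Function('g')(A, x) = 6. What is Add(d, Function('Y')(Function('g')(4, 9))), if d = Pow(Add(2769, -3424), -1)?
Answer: Rational(5239, 655) ≈ 7.9985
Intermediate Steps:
C = 8 (C = Mul(Rational(1, 4), 32) = 8)
Function('Y')(c) = 8
d = Rational(-1, 655) (d = Pow(-655, -1) = Rational(-1, 655) ≈ -0.0015267)
Add(d, Function('Y')(Function('g')(4, 9))) = Add(Rational(-1, 655), 8) = Rational(5239, 655)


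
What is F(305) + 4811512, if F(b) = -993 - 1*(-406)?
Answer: 4810925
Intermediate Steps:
F(b) = -587 (F(b) = -993 + 406 = -587)
F(305) + 4811512 = -587 + 4811512 = 4810925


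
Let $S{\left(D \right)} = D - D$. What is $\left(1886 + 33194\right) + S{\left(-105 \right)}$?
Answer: $35080$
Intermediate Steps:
$S{\left(D \right)} = 0$
$\left(1886 + 33194\right) + S{\left(-105 \right)} = \left(1886 + 33194\right) + 0 = 35080 + 0 = 35080$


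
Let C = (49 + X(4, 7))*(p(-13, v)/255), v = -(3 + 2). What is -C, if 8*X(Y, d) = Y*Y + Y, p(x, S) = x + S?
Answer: 309/85 ≈ 3.6353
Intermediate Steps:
v = -5 (v = -1*5 = -5)
p(x, S) = S + x
X(Y, d) = Y/8 + Y²/8 (X(Y, d) = (Y*Y + Y)/8 = (Y² + Y)/8 = (Y + Y²)/8 = Y/8 + Y²/8)
C = -309/85 (C = (49 + (⅛)*4*(1 + 4))*((-5 - 13)/255) = (49 + (⅛)*4*5)*(-18*1/255) = (49 + 5/2)*(-6/85) = (103/2)*(-6/85) = -309/85 ≈ -3.6353)
-C = -1*(-309/85) = 309/85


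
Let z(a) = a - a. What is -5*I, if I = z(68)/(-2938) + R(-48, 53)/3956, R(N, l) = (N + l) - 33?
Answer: 35/989 ≈ 0.035389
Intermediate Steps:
R(N, l) = -33 + N + l
z(a) = 0
I = -7/989 (I = 0/(-2938) + (-33 - 48 + 53)/3956 = 0*(-1/2938) - 28*1/3956 = 0 - 7/989 = -7/989 ≈ -0.0070779)
-5*I = -5*(-7/989) = 35/989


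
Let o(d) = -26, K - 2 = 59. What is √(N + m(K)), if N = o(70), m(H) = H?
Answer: √35 ≈ 5.9161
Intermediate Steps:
K = 61 (K = 2 + 59 = 61)
N = -26
√(N + m(K)) = √(-26 + 61) = √35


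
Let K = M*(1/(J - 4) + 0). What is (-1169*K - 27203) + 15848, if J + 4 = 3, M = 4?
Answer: -52099/5 ≈ -10420.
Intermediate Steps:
J = -1 (J = -4 + 3 = -1)
K = -⅘ (K = 4*(1/(-1 - 4) + 0) = 4*(1/(-5) + 0) = 4*(-⅕ + 0) = 4*(-⅕) = -⅘ ≈ -0.80000)
(-1169*K - 27203) + 15848 = (-1169*(-⅘) - 27203) + 15848 = (4676/5 - 27203) + 15848 = -131339/5 + 15848 = -52099/5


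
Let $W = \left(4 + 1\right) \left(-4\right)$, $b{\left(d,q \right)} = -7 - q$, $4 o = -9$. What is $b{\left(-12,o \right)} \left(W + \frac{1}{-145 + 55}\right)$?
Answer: $\frac{34219}{360} \approx 95.053$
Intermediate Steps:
$o = - \frac{9}{4}$ ($o = \frac{1}{4} \left(-9\right) = - \frac{9}{4} \approx -2.25$)
$W = -20$ ($W = 5 \left(-4\right) = -20$)
$b{\left(-12,o \right)} \left(W + \frac{1}{-145 + 55}\right) = \left(-7 - - \frac{9}{4}\right) \left(-20 + \frac{1}{-145 + 55}\right) = \left(-7 + \frac{9}{4}\right) \left(-20 + \frac{1}{-90}\right) = - \frac{19 \left(-20 - \frac{1}{90}\right)}{4} = \left(- \frac{19}{4}\right) \left(- \frac{1801}{90}\right) = \frac{34219}{360}$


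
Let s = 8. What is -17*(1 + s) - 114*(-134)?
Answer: 15123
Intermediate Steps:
-17*(1 + s) - 114*(-134) = -17*(1 + 8) - 114*(-134) = -17*9 + 15276 = -153 + 15276 = 15123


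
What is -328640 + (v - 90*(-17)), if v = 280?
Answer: -326830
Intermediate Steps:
-328640 + (v - 90*(-17)) = -328640 + (280 - 90*(-17)) = -328640 + (280 + 1530) = -328640 + 1810 = -326830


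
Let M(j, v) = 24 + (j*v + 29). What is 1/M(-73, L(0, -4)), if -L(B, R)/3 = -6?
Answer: -1/1261 ≈ -0.00079302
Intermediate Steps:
L(B, R) = 18 (L(B, R) = -3*(-6) = 18)
M(j, v) = 53 + j*v (M(j, v) = 24 + (29 + j*v) = 53 + j*v)
1/M(-73, L(0, -4)) = 1/(53 - 73*18) = 1/(53 - 1314) = 1/(-1261) = -1/1261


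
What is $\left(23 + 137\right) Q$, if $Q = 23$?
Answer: $3680$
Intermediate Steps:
$\left(23 + 137\right) Q = \left(23 + 137\right) 23 = 160 \cdot 23 = 3680$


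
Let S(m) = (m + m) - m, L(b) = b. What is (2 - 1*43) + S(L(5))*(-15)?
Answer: -116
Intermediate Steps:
S(m) = m (S(m) = 2*m - m = m)
(2 - 1*43) + S(L(5))*(-15) = (2 - 1*43) + 5*(-15) = (2 - 43) - 75 = -41 - 75 = -116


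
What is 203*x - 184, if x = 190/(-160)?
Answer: -6801/16 ≈ -425.06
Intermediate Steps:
x = -19/16 (x = 190*(-1/160) = -19/16 ≈ -1.1875)
203*x - 184 = 203*(-19/16) - 184 = -3857/16 - 184 = -6801/16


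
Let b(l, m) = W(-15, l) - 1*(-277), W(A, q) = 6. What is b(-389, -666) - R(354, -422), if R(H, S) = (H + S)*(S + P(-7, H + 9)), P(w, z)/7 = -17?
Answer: -36505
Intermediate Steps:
P(w, z) = -119 (P(w, z) = 7*(-17) = -119)
R(H, S) = (-119 + S)*(H + S) (R(H, S) = (H + S)*(S - 119) = (H + S)*(-119 + S) = (-119 + S)*(H + S))
b(l, m) = 283 (b(l, m) = 6 - 1*(-277) = 6 + 277 = 283)
b(-389, -666) - R(354, -422) = 283 - ((-422)**2 - 119*354 - 119*(-422) + 354*(-422)) = 283 - (178084 - 42126 + 50218 - 149388) = 283 - 1*36788 = 283 - 36788 = -36505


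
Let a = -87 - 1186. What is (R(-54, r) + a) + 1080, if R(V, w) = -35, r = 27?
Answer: -228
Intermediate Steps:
a = -1273
(R(-54, r) + a) + 1080 = (-35 - 1273) + 1080 = -1308 + 1080 = -228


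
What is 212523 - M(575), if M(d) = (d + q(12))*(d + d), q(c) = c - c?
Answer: -448727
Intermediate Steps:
q(c) = 0
M(d) = 2*d² (M(d) = (d + 0)*(d + d) = d*(2*d) = 2*d²)
212523 - M(575) = 212523 - 2*575² = 212523 - 2*330625 = 212523 - 1*661250 = 212523 - 661250 = -448727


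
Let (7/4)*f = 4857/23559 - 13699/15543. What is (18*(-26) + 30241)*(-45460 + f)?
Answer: -1156442913574276700/854414253 ≈ -1.3535e+9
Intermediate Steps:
f = -329656520/854414253 (f = 4*(4857/23559 - 13699/15543)/7 = 4*(4857*(1/23559) - 13699*1/15543)/7 = 4*(1619/7853 - 13699/15543)/7 = (4/7)*(-82414130/122059179) = -329656520/854414253 ≈ -0.38583)
(18*(-26) + 30241)*(-45460 + f) = (18*(-26) + 30241)*(-45460 - 329656520/854414253) = (-468 + 30241)*(-38842001597900/854414253) = 29773*(-38842001597900/854414253) = -1156442913574276700/854414253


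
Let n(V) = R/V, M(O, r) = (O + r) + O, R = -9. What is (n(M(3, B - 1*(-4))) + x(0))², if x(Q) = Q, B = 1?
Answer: 81/121 ≈ 0.66942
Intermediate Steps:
M(O, r) = r + 2*O
n(V) = -9/V
(n(M(3, B - 1*(-4))) + x(0))² = (-9/((1 - 1*(-4)) + 2*3) + 0)² = (-9/((1 + 4) + 6) + 0)² = (-9/(5 + 6) + 0)² = (-9/11 + 0)² = (-9/11)² = 81/121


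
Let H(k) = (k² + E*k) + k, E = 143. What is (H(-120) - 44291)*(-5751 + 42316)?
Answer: -1724807615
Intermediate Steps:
H(k) = k² + 144*k (H(k) = (k² + 143*k) + k = k² + 144*k)
(H(-120) - 44291)*(-5751 + 42316) = (-120*(144 - 120) - 44291)*(-5751 + 42316) = (-120*24 - 44291)*36565 = (-2880 - 44291)*36565 = -47171*36565 = -1724807615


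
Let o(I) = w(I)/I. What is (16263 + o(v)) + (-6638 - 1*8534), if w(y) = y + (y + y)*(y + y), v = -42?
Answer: 924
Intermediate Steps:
w(y) = y + 4*y**2 (w(y) = y + (2*y)*(2*y) = y + 4*y**2)
o(I) = 1 + 4*I (o(I) = (I*(1 + 4*I))/I = 1 + 4*I)
(16263 + o(v)) + (-6638 - 1*8534) = (16263 + (1 + 4*(-42))) + (-6638 - 1*8534) = (16263 + (1 - 168)) + (-6638 - 8534) = (16263 - 167) - 15172 = 16096 - 15172 = 924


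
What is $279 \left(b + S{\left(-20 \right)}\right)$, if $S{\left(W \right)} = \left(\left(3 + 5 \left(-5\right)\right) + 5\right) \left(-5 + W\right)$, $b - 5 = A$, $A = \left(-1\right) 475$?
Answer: $-12555$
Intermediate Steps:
$A = -475$
$b = -470$ ($b = 5 - 475 = -470$)
$S{\left(W \right)} = 85 - 17 W$ ($S{\left(W \right)} = \left(\left(3 - 25\right) + 5\right) \left(-5 + W\right) = \left(-22 + 5\right) \left(-5 + W\right) = - 17 \left(-5 + W\right) = 85 - 17 W$)
$279 \left(b + S{\left(-20 \right)}\right) = 279 \left(-470 + \left(85 - -340\right)\right) = 279 \left(-470 + \left(85 + 340\right)\right) = 279 \left(-470 + 425\right) = 279 \left(-45\right) = -12555$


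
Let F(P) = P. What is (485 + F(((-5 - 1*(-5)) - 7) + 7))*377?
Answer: 182845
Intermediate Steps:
(485 + F(((-5 - 1*(-5)) - 7) + 7))*377 = (485 + (((-5 - 1*(-5)) - 7) + 7))*377 = (485 + (((-5 + 5) - 7) + 7))*377 = (485 + ((0 - 7) + 7))*377 = (485 + (-7 + 7))*377 = (485 + 0)*377 = 485*377 = 182845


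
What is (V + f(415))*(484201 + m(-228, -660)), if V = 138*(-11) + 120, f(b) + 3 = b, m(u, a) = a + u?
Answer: -476546618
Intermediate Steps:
f(b) = -3 + b
V = -1398 (V = -1518 + 120 = -1398)
(V + f(415))*(484201 + m(-228, -660)) = (-1398 + (-3 + 415))*(484201 + (-660 - 228)) = (-1398 + 412)*(484201 - 888) = -986*483313 = -476546618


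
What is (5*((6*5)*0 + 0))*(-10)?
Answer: 0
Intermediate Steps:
(5*((6*5)*0 + 0))*(-10) = (5*(30*0 + 0))*(-10) = (5*(0 + 0))*(-10) = (5*0)*(-10) = 0*(-10) = 0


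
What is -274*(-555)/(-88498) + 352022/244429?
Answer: -3008537537/10815738821 ≈ -0.27816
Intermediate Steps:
-274*(-555)/(-88498) + 352022/244429 = 152070*(-1/88498) + 352022*(1/244429) = -76035/44249 + 352022/244429 = -3008537537/10815738821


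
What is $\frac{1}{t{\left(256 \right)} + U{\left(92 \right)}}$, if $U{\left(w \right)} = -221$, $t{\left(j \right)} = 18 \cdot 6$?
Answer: $- \frac{1}{113} \approx -0.0088496$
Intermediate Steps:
$t{\left(j \right)} = 108$
$\frac{1}{t{\left(256 \right)} + U{\left(92 \right)}} = \frac{1}{108 - 221} = \frac{1}{-113} = - \frac{1}{113}$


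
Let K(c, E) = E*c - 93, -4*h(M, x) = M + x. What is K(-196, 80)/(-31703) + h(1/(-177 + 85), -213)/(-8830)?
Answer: 50632133429/103016996320 ≈ 0.49149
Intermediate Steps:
h(M, x) = -M/4 - x/4 (h(M, x) = -(M + x)/4 = -M/4 - x/4)
K(c, E) = -93 + E*c
K(-196, 80)/(-31703) + h(1/(-177 + 85), -213)/(-8830) = (-93 + 80*(-196))/(-31703) + (-1/(4*(-177 + 85)) - 1/4*(-213))/(-8830) = (-93 - 15680)*(-1/31703) + (-1/4/(-92) + 213/4)*(-1/8830) = -15773*(-1/31703) + (-1/4*(-1/92) + 213/4)*(-1/8830) = 15773/31703 + (1/368 + 213/4)*(-1/8830) = 15773/31703 + (19597/368)*(-1/8830) = 15773/31703 - 19597/3249440 = 50632133429/103016996320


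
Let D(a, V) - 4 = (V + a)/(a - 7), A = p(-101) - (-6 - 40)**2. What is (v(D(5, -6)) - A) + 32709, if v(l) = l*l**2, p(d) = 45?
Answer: 278969/8 ≈ 34871.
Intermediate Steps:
A = -2071 (A = 45 - (-6 - 40)**2 = 45 - 1*(-46)**2 = 45 - 1*2116 = 45 - 2116 = -2071)
D(a, V) = 4 + (V + a)/(-7 + a) (D(a, V) = 4 + (V + a)/(a - 7) = 4 + (V + a)/(-7 + a))
v(l) = l**3
(v(D(5, -6)) - A) + 32709 = (((-28 - 6 + 5*5)/(-7 + 5))**3 - 1*(-2071)) + 32709 = (((-28 - 6 + 25)/(-2))**3 + 2071) + 32709 = ((-1/2*(-9))**3 + 2071) + 32709 = ((9/2)**3 + 2071) + 32709 = (729/8 + 2071) + 32709 = 17297/8 + 32709 = 278969/8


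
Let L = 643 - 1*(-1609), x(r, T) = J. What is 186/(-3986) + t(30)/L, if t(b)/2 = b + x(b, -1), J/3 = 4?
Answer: -10506/1122059 ≈ -0.0093631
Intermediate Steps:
J = 12 (J = 3*4 = 12)
x(r, T) = 12
t(b) = 24 + 2*b (t(b) = 2*(b + 12) = 2*(12 + b) = 24 + 2*b)
L = 2252 (L = 643 + 1609 = 2252)
186/(-3986) + t(30)/L = 186/(-3986) + (24 + 2*30)/2252 = 186*(-1/3986) + (24 + 60)*(1/2252) = -93/1993 + 84*(1/2252) = -93/1993 + 21/563 = -10506/1122059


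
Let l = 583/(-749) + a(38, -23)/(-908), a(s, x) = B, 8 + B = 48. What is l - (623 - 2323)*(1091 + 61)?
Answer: 332972903369/170023 ≈ 1.9584e+6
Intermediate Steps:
B = 40 (B = -8 + 48 = 40)
a(s, x) = 40
l = -139831/170023 (l = 583/(-749) + 40/(-908) = 583*(-1/749) + 40*(-1/908) = -583/749 - 10/227 = -139831/170023 ≈ -0.82242)
l - (623 - 2323)*(1091 + 61) = -139831/170023 - (623 - 2323)*(1091 + 61) = -139831/170023 - (-1700)*1152 = -139831/170023 - 1*(-1958400) = -139831/170023 + 1958400 = 332972903369/170023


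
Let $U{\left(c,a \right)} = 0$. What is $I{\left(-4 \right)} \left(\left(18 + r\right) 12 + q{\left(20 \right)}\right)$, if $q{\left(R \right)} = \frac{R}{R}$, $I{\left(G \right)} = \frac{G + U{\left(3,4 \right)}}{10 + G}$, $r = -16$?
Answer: $- \frac{50}{3} \approx -16.667$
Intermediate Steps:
$I{\left(G \right)} = \frac{G}{10 + G}$ ($I{\left(G \right)} = \frac{G + 0}{10 + G} = \frac{G}{10 + G}$)
$q{\left(R \right)} = 1$
$I{\left(-4 \right)} \left(\left(18 + r\right) 12 + q{\left(20 \right)}\right) = - \frac{4}{10 - 4} \left(\left(18 - 16\right) 12 + 1\right) = - \frac{4}{6} \left(2 \cdot 12 + 1\right) = \left(-4\right) \frac{1}{6} \left(24 + 1\right) = \left(- \frac{2}{3}\right) 25 = - \frac{50}{3}$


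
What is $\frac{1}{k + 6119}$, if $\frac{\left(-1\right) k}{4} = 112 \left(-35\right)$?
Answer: $\frac{1}{21799} \approx 4.5874 \cdot 10^{-5}$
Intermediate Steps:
$k = 15680$ ($k = - 4 \cdot 112 \left(-35\right) = \left(-4\right) \left(-3920\right) = 15680$)
$\frac{1}{k + 6119} = \frac{1}{15680 + 6119} = \frac{1}{21799}$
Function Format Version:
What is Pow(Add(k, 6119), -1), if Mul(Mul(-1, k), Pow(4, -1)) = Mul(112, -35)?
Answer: Rational(1, 21799) ≈ 4.5874e-5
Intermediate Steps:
k = 15680 (k = Mul(-4, Mul(112, -35)) = Mul(-4, -3920) = 15680)
Pow(Add(k, 6119), -1) = Pow(Add(15680, 6119), -1) = Pow(21799, -1) = Rational(1, 21799)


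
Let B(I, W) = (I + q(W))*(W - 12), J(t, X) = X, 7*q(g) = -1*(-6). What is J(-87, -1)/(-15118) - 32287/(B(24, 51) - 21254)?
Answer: 1708473027/1073317528 ≈ 1.5918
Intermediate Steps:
q(g) = 6/7 (q(g) = (-1*(-6))/7 = (1/7)*6 = 6/7)
B(I, W) = (-12 + W)*(6/7 + I) (B(I, W) = (I + 6/7)*(W - 12) = (6/7 + I)*(-12 + W) = (-12 + W)*(6/7 + I))
J(-87, -1)/(-15118) - 32287/(B(24, 51) - 21254) = -1/(-15118) - 32287/((-72/7 - 12*24 + (6/7)*51 + 24*51) - 21254) = -1*(-1/15118) - 32287/((-72/7 - 288 + 306/7 + 1224) - 21254) = 1/15118 - 32287/(6786/7 - 21254) = 1/15118 - 32287/(-141992/7) = 1/15118 - 32287*(-7/141992) = 1/15118 + 226009/141992 = 1708473027/1073317528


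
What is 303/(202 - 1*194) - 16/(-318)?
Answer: 48241/1272 ≈ 37.925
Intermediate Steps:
303/(202 - 1*194) - 16/(-318) = 303/(202 - 194) - 16*(-1/318) = 303/8 + 8/159 = 48241/1272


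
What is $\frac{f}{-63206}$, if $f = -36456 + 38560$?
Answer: $- \frac{1052}{31603} \approx -0.033288$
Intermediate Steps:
$f = 2104$
$\frac{f}{-63206} = \frac{2104}{-63206} = 2104 \left(- \frac{1}{63206}\right) = - \frac{1052}{31603}$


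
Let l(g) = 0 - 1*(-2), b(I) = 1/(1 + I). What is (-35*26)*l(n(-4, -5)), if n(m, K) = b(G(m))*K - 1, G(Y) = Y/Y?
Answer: -1820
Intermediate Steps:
G(Y) = 1
n(m, K) = -1 + K/2 (n(m, K) = K/(1 + 1) - 1 = K/2 - 1 = -1 + K/2)
l(g) = 2 (l(g) = 0 + 2 = 2)
(-35*26)*l(n(-4, -5)) = -35*26*2 = -910*2 = -1820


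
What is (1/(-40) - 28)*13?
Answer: -14573/40 ≈ -364.33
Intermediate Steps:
(1/(-40) - 28)*13 = (-1/40 - 28)*13 = -1121/40*13 = -14573/40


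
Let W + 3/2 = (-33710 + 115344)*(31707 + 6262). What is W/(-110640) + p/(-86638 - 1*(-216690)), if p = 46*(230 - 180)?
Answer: -201551948751457/7194476640 ≈ -28015.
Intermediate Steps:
W = 6199122689/2 (W = -3/2 + (-33710 + 115344)*(31707 + 6262) = -3/2 + 81634*37969 = -3/2 + 3099561346 = 6199122689/2 ≈ 3.0996e+9)
p = 2300 (p = 46*50 = 2300)
W/(-110640) + p/(-86638 - 1*(-216690)) = (6199122689/2)/(-110640) + 2300/(-86638 - 1*(-216690)) = (6199122689/2)*(-1/110640) + 2300/(-86638 + 216690) = -6199122689/221280 + 2300/130052 = -6199122689/221280 + 2300*(1/130052) = -6199122689/221280 + 575/32513 = -201551948751457/7194476640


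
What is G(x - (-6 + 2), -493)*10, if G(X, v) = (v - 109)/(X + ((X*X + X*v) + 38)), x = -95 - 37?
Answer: -3010/39699 ≈ -0.075821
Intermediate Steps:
x = -132
G(X, v) = (-109 + v)/(38 + X + X² + X*v) (G(X, v) = (-109 + v)/(X + ((X² + X*v) + 38)) = (-109 + v)/(X + (38 + X² + X*v)) = (-109 + v)/(38 + X + X² + X*v))
G(x - (-6 + 2), -493)*10 = ((-109 - 493)/(38 + (-132 - (-6 + 2)) + (-132 - (-6 + 2))² + (-132 - (-6 + 2))*(-493)))*10 = (-602/(38 + (-132 - (-4)) + (-132 - (-4))² + (-132 - (-4))*(-493)))*10 = (-602/(38 + (-132 - 1*(-4)) + (-132 - 1*(-4))² + (-132 - 1*(-4))*(-493)))*10 = (-602/(38 + (-132 + 4) + (-132 + 4)² + (-132 + 4)*(-493)))*10 = (-602/(38 - 128 + (-128)² - 128*(-493)))*10 = (-602/(38 - 128 + 16384 + 63104))*10 = (-602/79398)*10 = ((1/79398)*(-602))*10 = -301/39699*10 = -3010/39699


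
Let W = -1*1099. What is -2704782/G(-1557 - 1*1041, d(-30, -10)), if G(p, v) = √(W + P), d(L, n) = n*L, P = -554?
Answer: 901594*I*√1653/551 ≈ 66527.0*I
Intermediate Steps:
W = -1099
d(L, n) = L*n
G(p, v) = I*√1653 (G(p, v) = √(-1099 - 554) = √(-1653) = I*√1653)
-2704782/G(-1557 - 1*1041, d(-30, -10)) = -2704782*(-I*√1653/1653) = -(-901594)*I*√1653/551 = 901594*I*√1653/551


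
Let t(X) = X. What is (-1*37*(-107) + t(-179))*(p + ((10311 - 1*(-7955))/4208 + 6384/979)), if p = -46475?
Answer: -90443658806865/514954 ≈ -1.7563e+8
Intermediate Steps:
(-1*37*(-107) + t(-179))*(p + ((10311 - 1*(-7955))/4208 + 6384/979)) = (-1*37*(-107) - 179)*(-46475 + ((10311 - 1*(-7955))/4208 + 6384/979)) = (-37*(-107) - 179)*(-46475 + ((10311 + 7955)*(1/4208) + 6384*(1/979))) = (3959 - 179)*(-46475 + (18266*(1/4208) + 6384/979)) = 3780*(-46475 + (9133/2104 + 6384/979)) = 3780*(-46475 + 22373143/2059816) = 3780*(-95707575457/2059816) = -90443658806865/514954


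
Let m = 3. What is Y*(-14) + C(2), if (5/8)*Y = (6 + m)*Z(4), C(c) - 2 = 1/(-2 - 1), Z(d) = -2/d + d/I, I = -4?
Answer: 4561/15 ≈ 304.07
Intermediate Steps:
Z(d) = -2/d - d/4 (Z(d) = -2/d + d/(-4) = -2/d + d*(-¼) = -2/d - d/4)
C(c) = 5/3 (C(c) = 2 + 1/(-2 - 1) = 2 + 1/(-3) = 2 - ⅓ = 5/3)
Y = -108/5 (Y = 8*((6 + 3)*(-2/4 - ¼*4))/5 = 8*(9*(-2*¼ - 1))/5 = 8*(9*(-½ - 1))/5 = 8*(9*(-3/2))/5 = (8/5)*(-27/2) = -108/5 ≈ -21.600)
Y*(-14) + C(2) = -108/5*(-14) + 5/3 = 1512/5 + 5/3 = 4561/15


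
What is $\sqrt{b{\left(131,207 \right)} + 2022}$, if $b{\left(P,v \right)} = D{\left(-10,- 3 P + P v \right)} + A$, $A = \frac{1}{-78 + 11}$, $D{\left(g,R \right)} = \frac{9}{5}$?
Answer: $\frac{4 \sqrt{14194955}}{335} \approx 44.987$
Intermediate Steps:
$D{\left(g,R \right)} = \frac{9}{5}$ ($D{\left(g,R \right)} = 9 \cdot \frac{1}{5} = \frac{9}{5}$)
$A = - \frac{1}{67}$ ($A = \frac{1}{-67} = - \frac{1}{67} \approx -0.014925$)
$b{\left(P,v \right)} = \frac{598}{335}$ ($b{\left(P,v \right)} = \frac{9}{5} - \frac{1}{67} = \frac{598}{335}$)
$\sqrt{b{\left(131,207 \right)} + 2022} = \sqrt{\frac{598}{335} + 2022} = \sqrt{\frac{677968}{335}} = \frac{4 \sqrt{14194955}}{335}$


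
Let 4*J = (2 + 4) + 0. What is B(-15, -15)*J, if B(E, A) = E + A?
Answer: -45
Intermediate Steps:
J = 3/2 (J = ((2 + 4) + 0)/4 = (6 + 0)/4 = (1/4)*6 = 3/2 ≈ 1.5000)
B(E, A) = A + E
B(-15, -15)*J = (-15 - 15)*(3/2) = -30*3/2 = -45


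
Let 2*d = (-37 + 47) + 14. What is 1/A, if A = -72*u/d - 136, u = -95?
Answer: 1/434 ≈ 0.0023041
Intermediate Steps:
d = 12 (d = ((-37 + 47) + 14)/2 = (10 + 14)/2 = (1/2)*24 = 12)
A = 434 (A = -(-6840)/12 - 136 = -72*(-95/12) - 136 = 570 - 136 = 434)
1/A = 1/434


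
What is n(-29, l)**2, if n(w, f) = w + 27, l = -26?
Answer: 4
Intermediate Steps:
n(w, f) = 27 + w
n(-29, l)**2 = (27 - 29)**2 = (-2)**2 = 4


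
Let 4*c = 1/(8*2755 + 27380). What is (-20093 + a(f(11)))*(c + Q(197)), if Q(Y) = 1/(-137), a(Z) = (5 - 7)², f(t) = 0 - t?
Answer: 3968441327/27082160 ≈ 146.53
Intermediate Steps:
f(t) = -t
a(Z) = 4 (a(Z) = (-2)² = 4)
Q(Y) = -1/137
c = 1/197680 (c = 1/(4*(8*2755 + 27380)) = 1/(4*(22040 + 27380)) = (¼)/49420 = (¼)*(1/49420) = 1/197680 ≈ 5.0587e-6)
(-20093 + a(f(11)))*(c + Q(197)) = (-20093 + 4)*(1/197680 - 1/137) = -20089*(-197543/27082160) = 3968441327/27082160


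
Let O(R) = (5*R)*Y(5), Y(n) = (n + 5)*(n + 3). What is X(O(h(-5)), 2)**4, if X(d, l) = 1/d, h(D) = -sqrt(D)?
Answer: 1/640000000000 ≈ 1.5625e-12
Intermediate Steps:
Y(n) = (3 + n)*(5 + n) (Y(n) = (5 + n)*(3 + n) = (3 + n)*(5 + n))
O(R) = 400*R (O(R) = (5*R)*(15 + 5**2 + 8*5) = (5*R)*(15 + 25 + 40) = (5*R)*80 = 400*R)
X(O(h(-5)), 2)**4 = (1/(400*(-sqrt(-5))))**4 = (1/(400*(-I*sqrt(5))))**4 = (1/(-400*I*sqrt(5)))**4 = (I*sqrt(5)/2000)**4 = 1/640000000000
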